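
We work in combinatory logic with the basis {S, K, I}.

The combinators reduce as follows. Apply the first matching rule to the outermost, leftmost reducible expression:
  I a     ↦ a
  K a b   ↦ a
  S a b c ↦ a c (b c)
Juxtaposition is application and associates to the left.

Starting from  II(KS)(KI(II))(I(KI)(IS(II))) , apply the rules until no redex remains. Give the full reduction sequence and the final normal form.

  start: II(KS)(KI(II))(I(KI)(IS(II)))
  step 1: I(KS)(KI(II))(I(KI)(IS(II)))
  step 2: KS(KI(II))(I(KI)(IS(II)))
  step 3: S(I(KI)(IS(II)))
  step 4: S(KI(IS(II)))
  step 5: SI

Answer: normal form = SI  (in 5 steps)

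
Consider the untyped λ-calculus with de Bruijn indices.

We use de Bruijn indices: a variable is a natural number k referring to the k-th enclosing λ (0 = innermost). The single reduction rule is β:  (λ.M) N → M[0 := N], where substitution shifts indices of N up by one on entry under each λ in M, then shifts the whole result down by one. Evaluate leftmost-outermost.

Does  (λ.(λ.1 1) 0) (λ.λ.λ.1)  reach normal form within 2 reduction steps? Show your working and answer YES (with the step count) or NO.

Answer: NO — after 2 steps the term is (λ.λ.λ.1) (λ.λ.λ.1), not yet normal

Derivation:
  start: (λ.(λ.1 1) 0) (λ.λ.λ.1)
  →1  (λ.(λ.λ.λ.1) (λ.λ.λ.1)) (λ.λ.λ.1)
  →2  (λ.λ.λ.1) (λ.λ.λ.1)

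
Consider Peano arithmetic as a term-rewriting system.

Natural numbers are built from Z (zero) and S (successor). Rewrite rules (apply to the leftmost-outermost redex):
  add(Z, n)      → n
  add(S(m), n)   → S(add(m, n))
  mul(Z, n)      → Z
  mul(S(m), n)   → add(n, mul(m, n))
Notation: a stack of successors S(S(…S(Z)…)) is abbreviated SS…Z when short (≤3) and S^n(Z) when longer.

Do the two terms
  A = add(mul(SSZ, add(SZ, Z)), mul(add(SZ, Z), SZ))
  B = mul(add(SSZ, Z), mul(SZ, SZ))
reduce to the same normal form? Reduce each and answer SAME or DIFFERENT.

Answer: DIFFERENT — A ⇓ SSSZ, B ⇓ SSZ

Working:
Term A:
  start: add(mul(SSZ, add(SZ, Z)), mul(add(SZ, Z), SZ))
  →1  add(add(add(SZ, Z), mul(SZ, add(SZ, Z))), mul(add(SZ, Z), SZ))
  →2  add(add(S(add(Z, Z)), mul(SZ, add(SZ, Z))), mul(add(SZ, Z), SZ))
  →3  add(S(add(add(Z, Z), mul(SZ, add(SZ, Z)))), mul(add(SZ, Z), SZ))
  →4  S(add(add(add(Z, Z), mul(SZ, add(SZ, Z))), mul(add(SZ, Z), SZ)))
  →5  S(add(add(Z, mul(SZ, add(SZ, Z))), mul(add(SZ, Z), SZ)))
  →6  S(add(mul(SZ, add(SZ, Z)), mul(add(SZ, Z), SZ)))
  →7  S(add(add(add(SZ, Z), mul(Z, add(SZ, Z))), mul(add(SZ, Z), SZ)))
  →8  S(add(add(S(add(Z, Z)), mul(Z, add(SZ, Z))), mul(add(SZ, Z), SZ)))
  →9  S(add(S(add(add(Z, Z), mul(Z, add(SZ, Z)))), mul(add(SZ, Z), SZ)))
  →10  S(S(add(add(add(Z, Z), mul(Z, add(SZ, Z))), mul(add(SZ, Z), SZ))))
  →11  S(S(add(add(Z, mul(Z, add(SZ, Z))), mul(add(SZ, Z), SZ))))
  →12  S(S(add(mul(Z, add(SZ, Z)), mul(add(SZ, Z), SZ))))
  →13  S(S(add(Z, mul(add(SZ, Z), SZ))))
  →14  S(S(mul(add(SZ, Z), SZ)))
  →15  S(S(mul(S(add(Z, Z)), SZ)))
  →16  S(S(add(SZ, mul(add(Z, Z), SZ))))
  →17  S(S(S(add(Z, mul(add(Z, Z), SZ)))))
  →18  S(S(S(mul(add(Z, Z), SZ))))
  →19  S(S(S(mul(Z, SZ))))
  →20  SSSZ

Term B:
  start: mul(add(SSZ, Z), mul(SZ, SZ))
  →1  mul(S(add(SZ, Z)), mul(SZ, SZ))
  →2  add(mul(SZ, SZ), mul(add(SZ, Z), mul(SZ, SZ)))
  →3  add(add(SZ, mul(Z, SZ)), mul(add(SZ, Z), mul(SZ, SZ)))
  →4  add(S(add(Z, mul(Z, SZ))), mul(add(SZ, Z), mul(SZ, SZ)))
  →5  S(add(add(Z, mul(Z, SZ)), mul(add(SZ, Z), mul(SZ, SZ))))
  →6  S(add(mul(Z, SZ), mul(add(SZ, Z), mul(SZ, SZ))))
  →7  S(add(Z, mul(add(SZ, Z), mul(SZ, SZ))))
  →8  S(mul(add(SZ, Z), mul(SZ, SZ)))
  →9  S(mul(S(add(Z, Z)), mul(SZ, SZ)))
  →10  S(add(mul(SZ, SZ), mul(add(Z, Z), mul(SZ, SZ))))
  →11  S(add(add(SZ, mul(Z, SZ)), mul(add(Z, Z), mul(SZ, SZ))))
  →12  S(add(S(add(Z, mul(Z, SZ))), mul(add(Z, Z), mul(SZ, SZ))))
  →13  S(S(add(add(Z, mul(Z, SZ)), mul(add(Z, Z), mul(SZ, SZ)))))
  →14  S(S(add(mul(Z, SZ), mul(add(Z, Z), mul(SZ, SZ)))))
  →15  S(S(add(Z, mul(add(Z, Z), mul(SZ, SZ)))))
  →16  S(S(mul(add(Z, Z), mul(SZ, SZ))))
  →17  S(S(mul(Z, mul(SZ, SZ))))
  →18  SSZ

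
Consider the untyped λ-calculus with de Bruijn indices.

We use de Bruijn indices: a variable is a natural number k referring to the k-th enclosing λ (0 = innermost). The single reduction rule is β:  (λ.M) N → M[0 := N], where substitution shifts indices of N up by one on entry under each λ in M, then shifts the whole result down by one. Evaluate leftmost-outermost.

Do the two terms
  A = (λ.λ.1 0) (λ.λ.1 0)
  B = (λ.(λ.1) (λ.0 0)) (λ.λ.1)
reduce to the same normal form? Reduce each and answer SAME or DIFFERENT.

Answer: DIFFERENT — A ⇓ λ.λ.1 0, B ⇓ λ.λ.1

Working:
Term A:
  start: (λ.λ.1 0) (λ.λ.1 0)
  [1] λ.(λ.λ.1 0) 0
  [2] λ.λ.1 0

Term B:
  start: (λ.(λ.1) (λ.0 0)) (λ.λ.1)
  [1] (λ.λ.λ.1) (λ.0 0)
  [2] λ.λ.1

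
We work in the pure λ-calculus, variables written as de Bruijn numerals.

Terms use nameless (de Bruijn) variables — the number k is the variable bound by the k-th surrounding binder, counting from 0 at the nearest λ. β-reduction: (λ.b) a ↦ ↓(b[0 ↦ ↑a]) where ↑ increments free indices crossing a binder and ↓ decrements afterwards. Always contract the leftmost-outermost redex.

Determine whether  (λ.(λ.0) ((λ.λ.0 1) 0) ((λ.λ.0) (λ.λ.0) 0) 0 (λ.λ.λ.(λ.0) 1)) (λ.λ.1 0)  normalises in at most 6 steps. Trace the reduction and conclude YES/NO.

  start: (λ.(λ.0) ((λ.λ.0 1) 0) ((λ.λ.0) (λ.λ.0) 0) 0 (λ.λ.λ.(λ.0) 1)) (λ.λ.1 0)
  →1  (λ.0) ((λ.λ.0 1) (λ.λ.1 0)) ((λ.λ.0) (λ.λ.0) (λ.λ.1 0)) (λ.λ.1 0) (λ.λ.λ.(λ.0) 1)
  →2  (λ.λ.0 1) (λ.λ.1 0) ((λ.λ.0) (λ.λ.0) (λ.λ.1 0)) (λ.λ.1 0) (λ.λ.λ.(λ.0) 1)
  →3  (λ.0 (λ.λ.1 0)) ((λ.λ.0) (λ.λ.0) (λ.λ.1 0)) (λ.λ.1 0) (λ.λ.λ.(λ.0) 1)
  →4  (λ.λ.0) (λ.λ.0) (λ.λ.1 0) (λ.λ.1 0) (λ.λ.1 0) (λ.λ.λ.(λ.0) 1)
  →5  (λ.0) (λ.λ.1 0) (λ.λ.1 0) (λ.λ.1 0) (λ.λ.λ.(λ.0) 1)
  →6  (λ.λ.1 0) (λ.λ.1 0) (λ.λ.1 0) (λ.λ.λ.(λ.0) 1)

Answer: NO — after 6 steps the term is (λ.λ.1 0) (λ.λ.1 0) (λ.λ.1 0) (λ.λ.λ.(λ.0) 1), not yet normal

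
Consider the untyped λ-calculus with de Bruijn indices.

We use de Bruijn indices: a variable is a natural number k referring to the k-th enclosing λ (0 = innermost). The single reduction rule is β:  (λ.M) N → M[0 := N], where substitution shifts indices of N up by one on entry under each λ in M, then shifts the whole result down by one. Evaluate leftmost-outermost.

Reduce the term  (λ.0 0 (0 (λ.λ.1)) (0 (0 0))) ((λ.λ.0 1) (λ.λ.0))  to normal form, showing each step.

  start: (λ.0 0 (0 (λ.λ.1)) (0 (0 0))) ((λ.λ.0 1) (λ.λ.0))
  step 1: (λ.λ.0 1) (λ.λ.0) ((λ.λ.0 1) (λ.λ.0)) ((λ.λ.0 1) (λ.λ.0) (λ.λ.1)) ((λ.λ.0 1) (λ.λ.0) ((λ.λ.0 1) (λ.λ.0) ((λ.λ.0 1) (λ.λ.0))))
  step 2: (λ.0 (λ.λ.0)) ((λ.λ.0 1) (λ.λ.0)) ((λ.λ.0 1) (λ.λ.0) (λ.λ.1)) ((λ.λ.0 1) (λ.λ.0) ((λ.λ.0 1) (λ.λ.0) ((λ.λ.0 1) (λ.λ.0))))
  step 3: (λ.λ.0 1) (λ.λ.0) (λ.λ.0) ((λ.λ.0 1) (λ.λ.0) (λ.λ.1)) ((λ.λ.0 1) (λ.λ.0) ((λ.λ.0 1) (λ.λ.0) ((λ.λ.0 1) (λ.λ.0))))
  step 4: (λ.0 (λ.λ.0)) (λ.λ.0) ((λ.λ.0 1) (λ.λ.0) (λ.λ.1)) ((λ.λ.0 1) (λ.λ.0) ((λ.λ.0 1) (λ.λ.0) ((λ.λ.0 1) (λ.λ.0))))
  step 5: (λ.λ.0) (λ.λ.0) ((λ.λ.0 1) (λ.λ.0) (λ.λ.1)) ((λ.λ.0 1) (λ.λ.0) ((λ.λ.0 1) (λ.λ.0) ((λ.λ.0 1) (λ.λ.0))))
  step 6: (λ.0) ((λ.λ.0 1) (λ.λ.0) (λ.λ.1)) ((λ.λ.0 1) (λ.λ.0) ((λ.λ.0 1) (λ.λ.0) ((λ.λ.0 1) (λ.λ.0))))
  step 7: (λ.λ.0 1) (λ.λ.0) (λ.λ.1) ((λ.λ.0 1) (λ.λ.0) ((λ.λ.0 1) (λ.λ.0) ((λ.λ.0 1) (λ.λ.0))))
  step 8: (λ.0 (λ.λ.0)) (λ.λ.1) ((λ.λ.0 1) (λ.λ.0) ((λ.λ.0 1) (λ.λ.0) ((λ.λ.0 1) (λ.λ.0))))
  step 9: (λ.λ.1) (λ.λ.0) ((λ.λ.0 1) (λ.λ.0) ((λ.λ.0 1) (λ.λ.0) ((λ.λ.0 1) (λ.λ.0))))
  step 10: (λ.λ.λ.0) ((λ.λ.0 1) (λ.λ.0) ((λ.λ.0 1) (λ.λ.0) ((λ.λ.0 1) (λ.λ.0))))
  step 11: λ.λ.0

Answer: normal form = λ.λ.0  (in 11 steps)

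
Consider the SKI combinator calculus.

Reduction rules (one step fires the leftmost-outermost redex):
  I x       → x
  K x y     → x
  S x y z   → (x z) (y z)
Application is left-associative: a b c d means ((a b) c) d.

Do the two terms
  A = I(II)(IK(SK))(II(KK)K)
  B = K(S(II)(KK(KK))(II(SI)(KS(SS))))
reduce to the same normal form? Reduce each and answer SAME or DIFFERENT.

Answer: DIFFERENT — A ⇓ SK, B ⇓ K(SIS)

Working:
Term A:
  start: I(II)(IK(SK))(II(KK)K)
  [1] II(IK(SK))(II(KK)K)
  [2] I(IK(SK))(II(KK)K)
  [3] IK(SK)(II(KK)K)
  [4] K(SK)(II(KK)K)
  [5] SK

Term B:
  start: K(S(II)(KK(KK))(II(SI)(KS(SS))))
  [1] K(II(II(SI)(KS(SS)))(KK(KK)(II(SI)(KS(SS)))))
  [2] K(I(II(SI)(KS(SS)))(KK(KK)(II(SI)(KS(SS)))))
  [3] K(II(SI)(KS(SS))(KK(KK)(II(SI)(KS(SS)))))
  [4] K(I(SI)(KS(SS))(KK(KK)(II(SI)(KS(SS)))))
  [5] K(SI(KS(SS))(KK(KK)(II(SI)(KS(SS)))))
  [6] K(I(KK(KK)(II(SI)(KS(SS))))(KS(SS)(KK(KK)(II(SI)(KS(SS))))))
  [7] K(KK(KK)(II(SI)(KS(SS)))(KS(SS)(KK(KK)(II(SI)(KS(SS))))))
  [8] K(K(II(SI)(KS(SS)))(KS(SS)(KK(KK)(II(SI)(KS(SS))))))
  [9] K(II(SI)(KS(SS)))
  [10] K(I(SI)(KS(SS)))
  [11] K(SI(KS(SS)))
  [12] K(SIS)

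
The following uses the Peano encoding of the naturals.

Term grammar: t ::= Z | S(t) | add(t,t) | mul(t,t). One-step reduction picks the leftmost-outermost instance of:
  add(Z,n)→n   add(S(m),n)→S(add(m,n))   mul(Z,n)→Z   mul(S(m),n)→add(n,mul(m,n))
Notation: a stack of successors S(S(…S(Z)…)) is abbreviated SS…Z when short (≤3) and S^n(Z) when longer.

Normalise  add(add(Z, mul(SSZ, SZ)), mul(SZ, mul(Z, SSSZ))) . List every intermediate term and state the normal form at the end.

Answer: normal form = SSZ  (in 15 steps)

Reduction:
  start: add(add(Z, mul(SSZ, SZ)), mul(SZ, mul(Z, SSSZ)))
  →1  add(mul(SSZ, SZ), mul(SZ, mul(Z, SSSZ)))
  →2  add(add(SZ, mul(SZ, SZ)), mul(SZ, mul(Z, SSSZ)))
  →3  add(S(add(Z, mul(SZ, SZ))), mul(SZ, mul(Z, SSSZ)))
  →4  S(add(add(Z, mul(SZ, SZ)), mul(SZ, mul(Z, SSSZ))))
  →5  S(add(mul(SZ, SZ), mul(SZ, mul(Z, SSSZ))))
  →6  S(add(add(SZ, mul(Z, SZ)), mul(SZ, mul(Z, SSSZ))))
  →7  S(add(S(add(Z, mul(Z, SZ))), mul(SZ, mul(Z, SSSZ))))
  →8  S(S(add(add(Z, mul(Z, SZ)), mul(SZ, mul(Z, SSSZ)))))
  →9  S(S(add(mul(Z, SZ), mul(SZ, mul(Z, SSSZ)))))
  →10  S(S(add(Z, mul(SZ, mul(Z, SSSZ)))))
  →11  S(S(mul(SZ, mul(Z, SSSZ))))
  →12  S(S(add(mul(Z, SSSZ), mul(Z, mul(Z, SSSZ)))))
  →13  S(S(add(Z, mul(Z, mul(Z, SSSZ)))))
  →14  S(S(mul(Z, mul(Z, SSSZ))))
  →15  SSZ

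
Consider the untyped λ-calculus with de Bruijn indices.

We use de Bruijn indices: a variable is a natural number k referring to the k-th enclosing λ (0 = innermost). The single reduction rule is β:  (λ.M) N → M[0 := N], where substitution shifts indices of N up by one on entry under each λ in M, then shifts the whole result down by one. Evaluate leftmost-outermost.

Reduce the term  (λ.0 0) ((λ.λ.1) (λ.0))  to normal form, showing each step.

Answer: normal form = λ.0  (in 3 steps)

Derivation:
  start: (λ.0 0) ((λ.λ.1) (λ.0))
  →1  (λ.λ.1) (λ.0) ((λ.λ.1) (λ.0))
  →2  (λ.λ.0) ((λ.λ.1) (λ.0))
  →3  λ.0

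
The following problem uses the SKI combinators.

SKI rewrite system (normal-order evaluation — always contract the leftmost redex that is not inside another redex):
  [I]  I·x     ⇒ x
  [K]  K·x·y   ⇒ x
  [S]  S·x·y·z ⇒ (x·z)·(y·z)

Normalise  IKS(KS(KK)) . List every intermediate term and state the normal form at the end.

  start: IKS(KS(KK))
  [1] KS(KS(KK))
  [2] S

Answer: normal form = S  (in 2 steps)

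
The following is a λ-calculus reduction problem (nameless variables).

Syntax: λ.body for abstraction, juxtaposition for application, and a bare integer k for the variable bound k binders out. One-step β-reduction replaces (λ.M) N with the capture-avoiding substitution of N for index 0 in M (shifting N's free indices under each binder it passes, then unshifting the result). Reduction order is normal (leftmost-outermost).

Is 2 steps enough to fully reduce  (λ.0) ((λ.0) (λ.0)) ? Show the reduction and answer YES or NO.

Answer: YES — reaches normal form λ.0 in 2 ≤ 2 steps

Working:
  start: (λ.0) ((λ.0) (λ.0))
  →1  (λ.0) (λ.0)
  →2  λ.0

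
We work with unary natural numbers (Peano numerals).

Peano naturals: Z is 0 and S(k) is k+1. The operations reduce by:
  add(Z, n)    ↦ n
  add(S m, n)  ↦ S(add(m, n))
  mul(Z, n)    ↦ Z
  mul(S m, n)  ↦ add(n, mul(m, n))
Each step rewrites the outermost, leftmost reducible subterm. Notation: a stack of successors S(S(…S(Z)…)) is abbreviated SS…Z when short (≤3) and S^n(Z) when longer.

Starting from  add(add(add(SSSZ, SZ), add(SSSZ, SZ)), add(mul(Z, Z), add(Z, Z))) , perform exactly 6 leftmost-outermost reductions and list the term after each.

  start: add(add(add(SSSZ, SZ), add(SSSZ, SZ)), add(mul(Z, Z), add(Z, Z)))
  step 1: add(add(S(add(SSZ, SZ)), add(SSSZ, SZ)), add(mul(Z, Z), add(Z, Z)))
  step 2: add(S(add(add(SSZ, SZ), add(SSSZ, SZ))), add(mul(Z, Z), add(Z, Z)))
  step 3: S(add(add(add(SSZ, SZ), add(SSSZ, SZ)), add(mul(Z, Z), add(Z, Z))))
  step 4: S(add(add(S(add(SZ, SZ)), add(SSSZ, SZ)), add(mul(Z, Z), add(Z, Z))))
  step 5: S(add(S(add(add(SZ, SZ), add(SSSZ, SZ))), add(mul(Z, Z), add(Z, Z))))
  step 6: S(S(add(add(add(SZ, SZ), add(SSSZ, SZ)), add(mul(Z, Z), add(Z, Z)))))

Answer: after 6 steps: S(S(add(add(add(SZ, SZ), add(SSSZ, SZ)), add(mul(Z, Z), add(Z, Z)))))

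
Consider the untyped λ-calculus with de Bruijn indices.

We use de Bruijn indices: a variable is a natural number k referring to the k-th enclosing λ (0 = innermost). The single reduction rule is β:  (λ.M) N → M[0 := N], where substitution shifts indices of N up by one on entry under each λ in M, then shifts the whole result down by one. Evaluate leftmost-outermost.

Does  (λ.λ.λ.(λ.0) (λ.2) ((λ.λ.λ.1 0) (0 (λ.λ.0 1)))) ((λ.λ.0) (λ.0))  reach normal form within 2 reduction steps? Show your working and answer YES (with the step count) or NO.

  start: (λ.λ.λ.(λ.0) (λ.2) ((λ.λ.λ.1 0) (0 (λ.λ.0 1)))) ((λ.λ.0) (λ.0))
  step 1: λ.λ.(λ.0) (λ.2) ((λ.λ.λ.1 0) (0 (λ.λ.0 1)))
  step 2: λ.λ.(λ.2) ((λ.λ.λ.1 0) (0 (λ.λ.0 1)))

Answer: NO — after 2 steps the term is λ.λ.(λ.2) ((λ.λ.λ.1 0) (0 (λ.λ.0 1))), not yet normal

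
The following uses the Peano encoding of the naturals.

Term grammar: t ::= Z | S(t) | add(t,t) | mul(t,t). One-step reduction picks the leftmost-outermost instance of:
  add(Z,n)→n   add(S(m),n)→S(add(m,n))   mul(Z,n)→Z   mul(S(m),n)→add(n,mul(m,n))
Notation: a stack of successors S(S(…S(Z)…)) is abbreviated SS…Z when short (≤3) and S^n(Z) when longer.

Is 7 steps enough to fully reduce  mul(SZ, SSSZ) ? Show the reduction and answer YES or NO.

Answer: YES — reaches normal form SSSZ in 6 ≤ 7 steps

Reduction:
  start: mul(SZ, SSSZ)
  step 1: add(SSSZ, mul(Z, SSSZ))
  step 2: S(add(SSZ, mul(Z, SSSZ)))
  step 3: S(S(add(SZ, mul(Z, SSSZ))))
  step 4: S(S(S(add(Z, mul(Z, SSSZ)))))
  step 5: S(S(S(mul(Z, SSSZ))))
  step 6: SSSZ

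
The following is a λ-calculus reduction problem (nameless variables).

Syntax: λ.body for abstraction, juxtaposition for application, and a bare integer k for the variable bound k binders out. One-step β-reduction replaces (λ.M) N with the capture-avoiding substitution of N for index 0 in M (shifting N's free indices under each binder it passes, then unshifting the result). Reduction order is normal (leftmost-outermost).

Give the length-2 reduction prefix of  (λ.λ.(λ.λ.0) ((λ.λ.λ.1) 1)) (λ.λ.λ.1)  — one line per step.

  start: (λ.λ.(λ.λ.0) ((λ.λ.λ.1) 1)) (λ.λ.λ.1)
  [1] λ.(λ.λ.0) ((λ.λ.λ.1) (λ.λ.λ.1))
  [2] λ.λ.0

Answer: after 2 steps: λ.λ.0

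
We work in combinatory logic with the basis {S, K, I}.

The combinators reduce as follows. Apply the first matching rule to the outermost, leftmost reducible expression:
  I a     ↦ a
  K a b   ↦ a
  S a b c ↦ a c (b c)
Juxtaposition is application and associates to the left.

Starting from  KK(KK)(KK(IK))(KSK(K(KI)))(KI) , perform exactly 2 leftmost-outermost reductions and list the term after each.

  start: KK(KK)(KK(IK))(KSK(K(KI)))(KI)
  →1  K(KK(IK))(KSK(K(KI)))(KI)
  →2  KK(IK)(KI)

Answer: after 2 steps: KK(IK)(KI)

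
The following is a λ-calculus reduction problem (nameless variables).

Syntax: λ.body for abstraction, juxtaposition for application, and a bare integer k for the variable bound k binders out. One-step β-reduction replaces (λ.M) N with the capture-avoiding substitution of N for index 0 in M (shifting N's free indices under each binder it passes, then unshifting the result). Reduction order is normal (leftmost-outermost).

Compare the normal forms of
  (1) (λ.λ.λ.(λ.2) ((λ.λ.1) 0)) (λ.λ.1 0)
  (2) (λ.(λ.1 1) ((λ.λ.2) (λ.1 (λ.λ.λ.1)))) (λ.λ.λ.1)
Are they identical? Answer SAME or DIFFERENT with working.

Term A:
  start: (λ.λ.λ.(λ.2) ((λ.λ.1) 0)) (λ.λ.1 0)
  step 1: λ.λ.(λ.2) ((λ.λ.1) 0)
  step 2: λ.λ.1

Term B:
  start: (λ.(λ.1 1) ((λ.λ.2) (λ.1 (λ.λ.λ.1)))) (λ.λ.λ.1)
  step 1: (λ.(λ.λ.λ.1) (λ.λ.λ.1)) ((λ.λ.λ.λ.λ.1) (λ.(λ.λ.λ.1) (λ.λ.λ.1)))
  step 2: (λ.λ.λ.1) (λ.λ.λ.1)
  step 3: λ.λ.1

Answer: SAME — A ⇓ λ.λ.1, B ⇓ λ.λ.1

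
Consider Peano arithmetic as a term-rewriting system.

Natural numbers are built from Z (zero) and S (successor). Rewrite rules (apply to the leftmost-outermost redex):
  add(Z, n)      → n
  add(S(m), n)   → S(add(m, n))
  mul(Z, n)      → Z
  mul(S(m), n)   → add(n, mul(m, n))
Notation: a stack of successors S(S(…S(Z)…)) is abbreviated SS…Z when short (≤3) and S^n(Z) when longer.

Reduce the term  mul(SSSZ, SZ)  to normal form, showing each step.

  start: mul(SSSZ, SZ)
  step 1: add(SZ, mul(SSZ, SZ))
  step 2: S(add(Z, mul(SSZ, SZ)))
  step 3: S(mul(SSZ, SZ))
  step 4: S(add(SZ, mul(SZ, SZ)))
  step 5: S(S(add(Z, mul(SZ, SZ))))
  step 6: S(S(mul(SZ, SZ)))
  step 7: S(S(add(SZ, mul(Z, SZ))))
  step 8: S(S(S(add(Z, mul(Z, SZ)))))
  step 9: S(S(S(mul(Z, SZ))))
  step 10: SSSZ

Answer: normal form = SSSZ  (in 10 steps)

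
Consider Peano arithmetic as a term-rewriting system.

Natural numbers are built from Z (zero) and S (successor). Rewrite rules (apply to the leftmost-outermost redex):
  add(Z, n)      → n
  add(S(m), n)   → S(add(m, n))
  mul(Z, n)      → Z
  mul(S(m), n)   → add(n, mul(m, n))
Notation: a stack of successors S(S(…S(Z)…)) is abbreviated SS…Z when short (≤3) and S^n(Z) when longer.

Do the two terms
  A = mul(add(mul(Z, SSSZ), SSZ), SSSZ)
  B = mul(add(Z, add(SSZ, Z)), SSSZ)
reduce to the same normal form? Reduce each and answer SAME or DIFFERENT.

Term A:
  start: mul(add(mul(Z, SSSZ), SSZ), SSSZ)
  [1] mul(add(Z, SSZ), SSSZ)
  [2] mul(SSZ, SSSZ)
  [3] add(SSSZ, mul(SZ, SSSZ))
  [4] S(add(SSZ, mul(SZ, SSSZ)))
  [5] S(S(add(SZ, mul(SZ, SSSZ))))
  [6] S(S(S(add(Z, mul(SZ, SSSZ)))))
  [7] S(S(S(mul(SZ, SSSZ))))
  [8] S(S(S(add(SSSZ, mul(Z, SSSZ)))))
  [9] S(S(S(S(add(SSZ, mul(Z, SSSZ))))))
  [10] S(S(S(S(S(add(SZ, mul(Z, SSSZ)))))))
  [11] S(S(S(S(S(S(add(Z, mul(Z, SSSZ))))))))
  [12] S(S(S(S(S(S(mul(Z, SSSZ)))))))
  [13] S^6(Z)

Term B:
  start: mul(add(Z, add(SSZ, Z)), SSSZ)
  [1] mul(add(SSZ, Z), SSSZ)
  [2] mul(S(add(SZ, Z)), SSSZ)
  [3] add(SSSZ, mul(add(SZ, Z), SSSZ))
  [4] S(add(SSZ, mul(add(SZ, Z), SSSZ)))
  [5] S(S(add(SZ, mul(add(SZ, Z), SSSZ))))
  [6] S(S(S(add(Z, mul(add(SZ, Z), SSSZ)))))
  [7] S(S(S(mul(add(SZ, Z), SSSZ))))
  [8] S(S(S(mul(S(add(Z, Z)), SSSZ))))
  [9] S(S(S(add(SSSZ, mul(add(Z, Z), SSSZ)))))
  [10] S(S(S(S(add(SSZ, mul(add(Z, Z), SSSZ))))))
  [11] S(S(S(S(S(add(SZ, mul(add(Z, Z), SSSZ)))))))
  [12] S(S(S(S(S(S(add(Z, mul(add(Z, Z), SSSZ))))))))
  [13] S(S(S(S(S(S(mul(add(Z, Z), SSSZ)))))))
  [14] S(S(S(S(S(S(mul(Z, SSSZ)))))))
  [15] S^6(Z)

Answer: SAME — A ⇓ S^6(Z), B ⇓ S^6(Z)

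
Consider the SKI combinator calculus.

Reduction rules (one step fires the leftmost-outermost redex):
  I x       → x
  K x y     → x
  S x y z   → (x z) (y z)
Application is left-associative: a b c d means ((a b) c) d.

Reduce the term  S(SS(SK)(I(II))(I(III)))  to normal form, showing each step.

Answer: normal form = SI  (in 14 steps)

Working:
  start: S(SS(SK)(I(II))(I(III)))
  [1] S(S(I(II))(SK(I(II)))(I(III)))
  [2] S(I(II)(I(III))(SK(I(II))(I(III))))
  [3] S(II(I(III))(SK(I(II))(I(III))))
  [4] S(I(I(III))(SK(I(II))(I(III))))
  [5] S(I(III)(SK(I(II))(I(III))))
  [6] S(III(SK(I(II))(I(III))))
  [7] S(II(SK(I(II))(I(III))))
  [8] S(I(SK(I(II))(I(III))))
  [9] S(SK(I(II))(I(III)))
  [10] S(K(I(III))(I(II)(I(III))))
  [11] S(I(III))
  [12] S(III)
  [13] S(II)
  [14] SI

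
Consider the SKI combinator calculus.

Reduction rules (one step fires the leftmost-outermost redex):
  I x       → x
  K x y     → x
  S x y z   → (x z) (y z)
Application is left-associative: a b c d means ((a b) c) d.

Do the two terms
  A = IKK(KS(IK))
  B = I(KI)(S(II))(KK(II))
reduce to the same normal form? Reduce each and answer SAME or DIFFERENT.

Answer: SAME — A ⇓ K, B ⇓ K

Working:
Term A:
  start: IKK(KS(IK))
  [1] KK(KS(IK))
  [2] K

Term B:
  start: I(KI)(S(II))(KK(II))
  [1] KI(S(II))(KK(II))
  [2] I(KK(II))
  [3] KK(II)
  [4] K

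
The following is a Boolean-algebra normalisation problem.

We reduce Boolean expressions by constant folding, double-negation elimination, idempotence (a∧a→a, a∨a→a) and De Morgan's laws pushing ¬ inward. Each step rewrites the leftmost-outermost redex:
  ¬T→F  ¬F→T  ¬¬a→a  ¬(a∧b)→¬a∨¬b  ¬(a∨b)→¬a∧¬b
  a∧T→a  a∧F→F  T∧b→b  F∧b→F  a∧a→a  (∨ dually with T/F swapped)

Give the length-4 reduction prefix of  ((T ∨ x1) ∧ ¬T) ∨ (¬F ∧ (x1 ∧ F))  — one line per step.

  start: ((T ∨ x1) ∧ ¬T) ∨ (¬F ∧ (x1 ∧ F))
  step 1: (T ∧ ¬T) ∨ (¬F ∧ (x1 ∧ F))
  step 2: ¬T ∨ (¬F ∧ (x1 ∧ F))
  step 3: F ∨ (¬F ∧ (x1 ∧ F))
  step 4: ¬F ∧ (x1 ∧ F)

Answer: after 4 steps: ¬F ∧ (x1 ∧ F)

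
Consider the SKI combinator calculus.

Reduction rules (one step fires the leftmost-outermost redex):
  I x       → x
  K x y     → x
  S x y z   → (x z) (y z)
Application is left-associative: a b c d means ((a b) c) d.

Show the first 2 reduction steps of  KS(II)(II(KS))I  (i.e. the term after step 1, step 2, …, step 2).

  start: KS(II)(II(KS))I
  →1  S(II(KS))I
  →2  S(I(KS))I

Answer: after 2 steps: S(I(KS))I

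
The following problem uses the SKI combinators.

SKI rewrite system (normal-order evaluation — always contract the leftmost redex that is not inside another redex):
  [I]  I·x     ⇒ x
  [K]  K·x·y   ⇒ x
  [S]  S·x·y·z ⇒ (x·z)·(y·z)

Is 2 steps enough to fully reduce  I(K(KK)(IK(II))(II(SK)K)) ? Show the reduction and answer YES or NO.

Answer: NO — after 2 steps the term is KK(II(SK)K), not yet normal

Reduction:
  start: I(K(KK)(IK(II))(II(SK)K))
  step 1: K(KK)(IK(II))(II(SK)K)
  step 2: KK(II(SK)K)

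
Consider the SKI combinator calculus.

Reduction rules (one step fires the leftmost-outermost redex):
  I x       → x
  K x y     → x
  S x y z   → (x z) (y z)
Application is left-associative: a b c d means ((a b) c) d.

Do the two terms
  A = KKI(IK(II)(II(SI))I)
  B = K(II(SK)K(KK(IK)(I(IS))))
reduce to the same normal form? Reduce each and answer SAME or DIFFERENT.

Term A:
  start: KKI(IK(II)(II(SI))I)
  [1] K(IK(II)(II(SI))I)
  [2] K(K(II)(II(SI))I)
  [3] K(III)
  [4] K(II)
  [5] KI

Term B:
  start: K(II(SK)K(KK(IK)(I(IS))))
  [1] K(I(SK)K(KK(IK)(I(IS))))
  [2] K(SKK(KK(IK)(I(IS))))
  [3] K(K(KK(IK)(I(IS)))(K(KK(IK)(I(IS)))))
  [4] K(KK(IK)(I(IS)))
  [5] K(K(I(IS)))
  [6] K(K(IS))
  [7] K(KS)

Answer: DIFFERENT — A ⇓ KI, B ⇓ K(KS)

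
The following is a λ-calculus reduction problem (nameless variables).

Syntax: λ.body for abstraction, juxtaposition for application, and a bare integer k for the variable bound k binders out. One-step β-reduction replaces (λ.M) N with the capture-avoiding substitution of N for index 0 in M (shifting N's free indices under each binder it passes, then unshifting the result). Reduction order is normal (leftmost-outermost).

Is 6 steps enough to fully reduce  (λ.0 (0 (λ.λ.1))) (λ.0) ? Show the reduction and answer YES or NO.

  start: (λ.0 (0 (λ.λ.1))) (λ.0)
  →1  (λ.0) ((λ.0) (λ.λ.1))
  →2  (λ.0) (λ.λ.1)
  →3  λ.λ.1

Answer: YES — reaches normal form λ.λ.1 in 3 ≤ 6 steps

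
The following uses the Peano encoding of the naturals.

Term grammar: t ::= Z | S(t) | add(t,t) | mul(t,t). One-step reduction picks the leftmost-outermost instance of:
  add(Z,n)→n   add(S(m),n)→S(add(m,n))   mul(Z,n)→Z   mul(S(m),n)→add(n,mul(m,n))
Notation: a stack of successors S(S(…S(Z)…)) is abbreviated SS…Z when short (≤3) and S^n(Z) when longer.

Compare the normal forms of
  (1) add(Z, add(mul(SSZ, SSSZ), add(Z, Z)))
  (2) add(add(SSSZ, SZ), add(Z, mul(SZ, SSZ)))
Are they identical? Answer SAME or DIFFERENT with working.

Answer: SAME — A ⇓ S^6(Z), B ⇓ S^6(Z)

Working:
Term A:
  start: add(Z, add(mul(SSZ, SSSZ), add(Z, Z)))
  →1  add(mul(SSZ, SSSZ), add(Z, Z))
  →2  add(add(SSSZ, mul(SZ, SSSZ)), add(Z, Z))
  →3  add(S(add(SSZ, mul(SZ, SSSZ))), add(Z, Z))
  →4  S(add(add(SSZ, mul(SZ, SSSZ)), add(Z, Z)))
  →5  S(add(S(add(SZ, mul(SZ, SSSZ))), add(Z, Z)))
  →6  S(S(add(add(SZ, mul(SZ, SSSZ)), add(Z, Z))))
  →7  S(S(add(S(add(Z, mul(SZ, SSSZ))), add(Z, Z))))
  →8  S(S(S(add(add(Z, mul(SZ, SSSZ)), add(Z, Z)))))
  →9  S(S(S(add(mul(SZ, SSSZ), add(Z, Z)))))
  →10  S(S(S(add(add(SSSZ, mul(Z, SSSZ)), add(Z, Z)))))
  →11  S(S(S(add(S(add(SSZ, mul(Z, SSSZ))), add(Z, Z)))))
  →12  S(S(S(S(add(add(SSZ, mul(Z, SSSZ)), add(Z, Z))))))
  →13  S(S(S(S(add(S(add(SZ, mul(Z, SSSZ))), add(Z, Z))))))
  →14  S(S(S(S(S(add(add(SZ, mul(Z, SSSZ)), add(Z, Z)))))))
  →15  S(S(S(S(S(add(S(add(Z, mul(Z, SSSZ))), add(Z, Z)))))))
  →16  S(S(S(S(S(S(add(add(Z, mul(Z, SSSZ)), add(Z, Z))))))))
  →17  S(S(S(S(S(S(add(mul(Z, SSSZ), add(Z, Z))))))))
  →18  S(S(S(S(S(S(add(Z, add(Z, Z))))))))
  →19  S(S(S(S(S(S(add(Z, Z)))))))
  →20  S^6(Z)

Term B:
  start: add(add(SSSZ, SZ), add(Z, mul(SZ, SSZ)))
  →1  add(S(add(SSZ, SZ)), add(Z, mul(SZ, SSZ)))
  →2  S(add(add(SSZ, SZ), add(Z, mul(SZ, SSZ))))
  →3  S(add(S(add(SZ, SZ)), add(Z, mul(SZ, SSZ))))
  →4  S(S(add(add(SZ, SZ), add(Z, mul(SZ, SSZ)))))
  →5  S(S(add(S(add(Z, SZ)), add(Z, mul(SZ, SSZ)))))
  →6  S(S(S(add(add(Z, SZ), add(Z, mul(SZ, SSZ))))))
  →7  S(S(S(add(SZ, add(Z, mul(SZ, SSZ))))))
  →8  S(S(S(S(add(Z, add(Z, mul(SZ, SSZ)))))))
  →9  S(S(S(S(add(Z, mul(SZ, SSZ))))))
  →10  S(S(S(S(mul(SZ, SSZ)))))
  →11  S(S(S(S(add(SSZ, mul(Z, SSZ))))))
  →12  S(S(S(S(S(add(SZ, mul(Z, SSZ)))))))
  →13  S(S(S(S(S(S(add(Z, mul(Z, SSZ))))))))
  →14  S(S(S(S(S(S(mul(Z, SSZ)))))))
  →15  S^6(Z)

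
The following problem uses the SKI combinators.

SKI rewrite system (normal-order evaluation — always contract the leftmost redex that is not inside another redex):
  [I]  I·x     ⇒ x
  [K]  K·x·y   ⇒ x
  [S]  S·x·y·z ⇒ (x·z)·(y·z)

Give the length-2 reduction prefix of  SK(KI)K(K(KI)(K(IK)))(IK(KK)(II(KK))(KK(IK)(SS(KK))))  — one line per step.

  start: SK(KI)K(K(KI)(K(IK)))(IK(KK)(II(KK))(KK(IK)(SS(KK))))
  →1  KK(KIK)(K(KI)(K(IK)))(IK(KK)(II(KK))(KK(IK)(SS(KK))))
  →2  K(K(KI)(K(IK)))(IK(KK)(II(KK))(KK(IK)(SS(KK))))

Answer: after 2 steps: K(K(KI)(K(IK)))(IK(KK)(II(KK))(KK(IK)(SS(KK))))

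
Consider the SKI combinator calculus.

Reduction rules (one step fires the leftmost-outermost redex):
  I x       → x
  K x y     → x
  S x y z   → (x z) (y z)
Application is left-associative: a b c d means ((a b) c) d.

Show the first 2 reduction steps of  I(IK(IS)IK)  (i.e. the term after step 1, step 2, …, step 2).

  start: I(IK(IS)IK)
  step 1: IK(IS)IK
  step 2: K(IS)IK

Answer: after 2 steps: K(IS)IK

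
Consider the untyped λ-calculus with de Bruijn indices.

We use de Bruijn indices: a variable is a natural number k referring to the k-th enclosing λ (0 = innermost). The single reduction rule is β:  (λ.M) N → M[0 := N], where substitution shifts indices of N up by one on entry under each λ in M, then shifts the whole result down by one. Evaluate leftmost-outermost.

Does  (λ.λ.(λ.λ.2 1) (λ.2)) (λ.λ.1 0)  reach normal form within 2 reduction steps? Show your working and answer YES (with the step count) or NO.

  start: (λ.λ.(λ.λ.2 1) (λ.2)) (λ.λ.1 0)
  →1  λ.(λ.λ.2 1) (λ.λ.λ.1 0)
  →2  λ.λ.1 (λ.λ.λ.1 0)

Answer: YES — reaches normal form λ.λ.1 (λ.λ.λ.1 0) in 2 ≤ 2 steps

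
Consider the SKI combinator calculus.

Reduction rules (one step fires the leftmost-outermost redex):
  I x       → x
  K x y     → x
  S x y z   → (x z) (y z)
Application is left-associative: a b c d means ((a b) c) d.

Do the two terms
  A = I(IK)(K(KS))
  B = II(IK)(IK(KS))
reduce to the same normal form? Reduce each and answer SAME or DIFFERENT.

Answer: SAME — A ⇓ K(K(KS)), B ⇓ K(K(KS))

Derivation:
Term A:
  start: I(IK)(K(KS))
  step 1: IK(K(KS))
  step 2: K(K(KS))

Term B:
  start: II(IK)(IK(KS))
  step 1: I(IK)(IK(KS))
  step 2: IK(IK(KS))
  step 3: K(IK(KS))
  step 4: K(K(KS))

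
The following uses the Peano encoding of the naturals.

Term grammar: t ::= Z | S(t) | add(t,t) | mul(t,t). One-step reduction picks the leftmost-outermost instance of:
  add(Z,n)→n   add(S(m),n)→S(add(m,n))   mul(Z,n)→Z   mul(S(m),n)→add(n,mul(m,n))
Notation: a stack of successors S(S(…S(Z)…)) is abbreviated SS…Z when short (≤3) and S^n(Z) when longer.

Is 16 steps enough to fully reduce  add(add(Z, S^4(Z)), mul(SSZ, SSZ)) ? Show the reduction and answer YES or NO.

  start: add(add(Z, S^4(Z)), mul(SSZ, SSZ))
  step 1: add(S^4(Z), mul(SSZ, SSZ))
  step 2: S(add(SSSZ, mul(SSZ, SSZ)))
  step 3: S(S(add(SSZ, mul(SSZ, SSZ))))
  step 4: S(S(S(add(SZ, mul(SSZ, SSZ)))))
  step 5: S(S(S(S(add(Z, mul(SSZ, SSZ))))))
  step 6: S(S(S(S(mul(SSZ, SSZ)))))
  step 7: S(S(S(S(add(SSZ, mul(SZ, SSZ))))))
  step 8: S(S(S(S(S(add(SZ, mul(SZ, SSZ)))))))
  step 9: S(S(S(S(S(S(add(Z, mul(SZ, SSZ))))))))
  step 10: S(S(S(S(S(S(mul(SZ, SSZ)))))))
  step 11: S(S(S(S(S(S(add(SSZ, mul(Z, SSZ))))))))
  step 12: S(S(S(S(S(S(S(add(SZ, mul(Z, SSZ)))))))))
  step 13: S(S(S(S(S(S(S(S(add(Z, mul(Z, SSZ))))))))))
  step 14: S(S(S(S(S(S(S(S(mul(Z, SSZ)))))))))
  step 15: S^8(Z)

Answer: YES — reaches normal form S^8(Z) in 15 ≤ 16 steps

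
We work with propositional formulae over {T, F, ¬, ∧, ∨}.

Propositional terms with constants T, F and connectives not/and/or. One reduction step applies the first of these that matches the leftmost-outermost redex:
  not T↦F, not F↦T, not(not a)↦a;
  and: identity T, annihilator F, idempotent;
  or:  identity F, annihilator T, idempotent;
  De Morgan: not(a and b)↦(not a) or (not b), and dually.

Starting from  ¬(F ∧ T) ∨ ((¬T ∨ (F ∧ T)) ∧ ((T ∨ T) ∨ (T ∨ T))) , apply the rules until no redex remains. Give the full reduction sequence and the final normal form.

  start: ¬(F ∧ T) ∨ ((¬T ∨ (F ∧ T)) ∧ ((T ∨ T) ∨ (T ∨ T)))
  →1  (¬F ∨ ¬T) ∨ ((¬T ∨ (F ∧ T)) ∧ ((T ∨ T) ∨ (T ∨ T)))
  →2  (T ∨ ¬T) ∨ ((¬T ∨ (F ∧ T)) ∧ ((T ∨ T) ∨ (T ∨ T)))
  →3  T ∨ ((¬T ∨ (F ∧ T)) ∧ ((T ∨ T) ∨ (T ∨ T)))
  →4  T

Answer: normal form = T  (in 4 steps)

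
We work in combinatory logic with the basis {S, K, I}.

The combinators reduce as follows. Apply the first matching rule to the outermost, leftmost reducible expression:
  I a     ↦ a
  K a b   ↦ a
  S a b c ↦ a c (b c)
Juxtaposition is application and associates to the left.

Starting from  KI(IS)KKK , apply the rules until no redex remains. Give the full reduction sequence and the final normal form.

  start: KI(IS)KKK
  step 1: IKKK
  step 2: KKK
  step 3: K

Answer: normal form = K  (in 3 steps)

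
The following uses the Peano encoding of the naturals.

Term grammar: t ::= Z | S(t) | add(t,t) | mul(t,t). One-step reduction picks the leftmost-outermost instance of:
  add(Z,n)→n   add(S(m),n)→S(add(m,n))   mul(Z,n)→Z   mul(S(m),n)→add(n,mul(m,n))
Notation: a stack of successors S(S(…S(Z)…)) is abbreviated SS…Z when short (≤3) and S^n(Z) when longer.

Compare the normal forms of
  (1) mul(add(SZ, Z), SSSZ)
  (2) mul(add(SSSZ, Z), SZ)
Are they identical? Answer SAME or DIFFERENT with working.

Answer: SAME — A ⇓ SSSZ, B ⇓ SSSZ

Reduction:
Term A:
  start: mul(add(SZ, Z), SSSZ)
  →1  mul(S(add(Z, Z)), SSSZ)
  →2  add(SSSZ, mul(add(Z, Z), SSSZ))
  →3  S(add(SSZ, mul(add(Z, Z), SSSZ)))
  →4  S(S(add(SZ, mul(add(Z, Z), SSSZ))))
  →5  S(S(S(add(Z, mul(add(Z, Z), SSSZ)))))
  →6  S(S(S(mul(add(Z, Z), SSSZ))))
  →7  S(S(S(mul(Z, SSSZ))))
  →8  SSSZ

Term B:
  start: mul(add(SSSZ, Z), SZ)
  →1  mul(S(add(SSZ, Z)), SZ)
  →2  add(SZ, mul(add(SSZ, Z), SZ))
  →3  S(add(Z, mul(add(SSZ, Z), SZ)))
  →4  S(mul(add(SSZ, Z), SZ))
  →5  S(mul(S(add(SZ, Z)), SZ))
  →6  S(add(SZ, mul(add(SZ, Z), SZ)))
  →7  S(S(add(Z, mul(add(SZ, Z), SZ))))
  →8  S(S(mul(add(SZ, Z), SZ)))
  →9  S(S(mul(S(add(Z, Z)), SZ)))
  →10  S(S(add(SZ, mul(add(Z, Z), SZ))))
  →11  S(S(S(add(Z, mul(add(Z, Z), SZ)))))
  →12  S(S(S(mul(add(Z, Z), SZ))))
  →13  S(S(S(mul(Z, SZ))))
  →14  SSSZ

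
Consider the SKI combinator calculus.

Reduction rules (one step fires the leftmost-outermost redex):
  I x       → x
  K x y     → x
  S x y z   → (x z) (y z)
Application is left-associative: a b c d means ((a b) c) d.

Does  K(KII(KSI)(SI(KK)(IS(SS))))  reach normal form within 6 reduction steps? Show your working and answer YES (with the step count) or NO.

  start: K(KII(KSI)(SI(KK)(IS(SS))))
  step 1: K(I(KSI)(SI(KK)(IS(SS))))
  step 2: K(KSI(SI(KK)(IS(SS))))
  step 3: K(S(SI(KK)(IS(SS))))
  step 4: K(S(I(IS(SS))(KK(IS(SS)))))
  step 5: K(S(IS(SS)(KK(IS(SS)))))
  step 6: K(S(S(SS)(KK(IS(SS)))))

Answer: NO — after 6 steps the term is K(S(S(SS)(KK(IS(SS))))), not yet normal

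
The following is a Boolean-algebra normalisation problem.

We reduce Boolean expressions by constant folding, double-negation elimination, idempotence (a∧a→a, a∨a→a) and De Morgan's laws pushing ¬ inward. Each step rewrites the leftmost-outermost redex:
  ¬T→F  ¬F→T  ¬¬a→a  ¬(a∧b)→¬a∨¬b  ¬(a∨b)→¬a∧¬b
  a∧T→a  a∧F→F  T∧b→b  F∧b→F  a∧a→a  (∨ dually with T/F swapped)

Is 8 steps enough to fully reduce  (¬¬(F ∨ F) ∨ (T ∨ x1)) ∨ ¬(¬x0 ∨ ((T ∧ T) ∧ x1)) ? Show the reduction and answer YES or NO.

  start: (¬¬(F ∨ F) ∨ (T ∨ x1)) ∨ ¬(¬x0 ∨ ((T ∧ T) ∧ x1))
  step 1: ((F ∨ F) ∨ (T ∨ x1)) ∨ ¬(¬x0 ∨ ((T ∧ T) ∧ x1))
  step 2: (F ∨ (T ∨ x1)) ∨ ¬(¬x0 ∨ ((T ∧ T) ∧ x1))
  step 3: (T ∨ x1) ∨ ¬(¬x0 ∨ ((T ∧ T) ∧ x1))
  step 4: T ∨ ¬(¬x0 ∨ ((T ∧ T) ∧ x1))
  step 5: T

Answer: YES — reaches normal form T in 5 ≤ 8 steps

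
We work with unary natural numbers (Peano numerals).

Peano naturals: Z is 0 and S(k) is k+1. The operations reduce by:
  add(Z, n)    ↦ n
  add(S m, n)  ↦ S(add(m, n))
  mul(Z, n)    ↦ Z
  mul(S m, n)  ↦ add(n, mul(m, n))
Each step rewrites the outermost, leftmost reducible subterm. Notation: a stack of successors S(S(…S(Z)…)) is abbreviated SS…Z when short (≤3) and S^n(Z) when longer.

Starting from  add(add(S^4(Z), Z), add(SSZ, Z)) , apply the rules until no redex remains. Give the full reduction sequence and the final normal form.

Answer: normal form = S^6(Z)  (in 13 steps)

Reduction:
  start: add(add(S^4(Z), Z), add(SSZ, Z))
  →1  add(S(add(SSSZ, Z)), add(SSZ, Z))
  →2  S(add(add(SSSZ, Z), add(SSZ, Z)))
  →3  S(add(S(add(SSZ, Z)), add(SSZ, Z)))
  →4  S(S(add(add(SSZ, Z), add(SSZ, Z))))
  →5  S(S(add(S(add(SZ, Z)), add(SSZ, Z))))
  →6  S(S(S(add(add(SZ, Z), add(SSZ, Z)))))
  →7  S(S(S(add(S(add(Z, Z)), add(SSZ, Z)))))
  →8  S(S(S(S(add(add(Z, Z), add(SSZ, Z))))))
  →9  S(S(S(S(add(Z, add(SSZ, Z))))))
  →10  S(S(S(S(add(SSZ, Z)))))
  →11  S(S(S(S(S(add(SZ, Z))))))
  →12  S(S(S(S(S(S(add(Z, Z)))))))
  →13  S^6(Z)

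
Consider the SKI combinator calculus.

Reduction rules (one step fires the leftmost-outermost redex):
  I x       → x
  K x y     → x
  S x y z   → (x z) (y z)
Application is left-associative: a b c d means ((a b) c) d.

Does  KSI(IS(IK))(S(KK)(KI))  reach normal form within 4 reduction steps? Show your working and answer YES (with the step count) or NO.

  start: KSI(IS(IK))(S(KK)(KI))
  step 1: S(IS(IK))(S(KK)(KI))
  step 2: S(S(IK))(S(KK)(KI))
  step 3: S(SK)(S(KK)(KI))

Answer: YES — reaches normal form S(SK)(S(KK)(KI)) in 3 ≤ 4 steps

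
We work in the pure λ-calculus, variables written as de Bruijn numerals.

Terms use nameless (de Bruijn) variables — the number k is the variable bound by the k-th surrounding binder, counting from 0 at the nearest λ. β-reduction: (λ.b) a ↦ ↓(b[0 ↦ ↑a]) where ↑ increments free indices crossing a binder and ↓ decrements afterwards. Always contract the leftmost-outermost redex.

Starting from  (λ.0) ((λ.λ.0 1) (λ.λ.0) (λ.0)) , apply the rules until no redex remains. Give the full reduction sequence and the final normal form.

Answer: normal form = λ.λ.0  (in 4 steps)

Reduction:
  start: (λ.0) ((λ.λ.0 1) (λ.λ.0) (λ.0))
  →1  (λ.λ.0 1) (λ.λ.0) (λ.0)
  →2  (λ.0 (λ.λ.0)) (λ.0)
  →3  (λ.0) (λ.λ.0)
  →4  λ.λ.0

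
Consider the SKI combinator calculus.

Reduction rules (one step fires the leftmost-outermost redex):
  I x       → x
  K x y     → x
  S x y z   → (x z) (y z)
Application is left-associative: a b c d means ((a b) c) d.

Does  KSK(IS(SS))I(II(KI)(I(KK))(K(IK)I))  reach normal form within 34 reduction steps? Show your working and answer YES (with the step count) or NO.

Answer: NO — after 34 steps the term is S(KK)(K(K(KI(I(KK))(K(IK)I)))), not yet normal

Derivation:
  start: KSK(IS(SS))I(II(KI)(I(KK))(K(IK)I))
  [1] S(IS(SS))I(II(KI)(I(KK))(K(IK)I))
  [2] IS(SS)(II(KI)(I(KK))(K(IK)I))(I(II(KI)(I(KK))(K(IK)I)))
  [3] S(SS)(II(KI)(I(KK))(K(IK)I))(I(II(KI)(I(KK))(K(IK)I)))
  [4] SS(I(II(KI)(I(KK))(K(IK)I)))(II(KI)(I(KK))(K(IK)I)(I(II(KI)(I(KK))(K(IK)I))))
  [5] S(II(KI)(I(KK))(K(IK)I)(I(II(KI)(I(KK))(K(IK)I))))(I(II(KI)(I(KK))(K(IK)I))(II(KI)(I(KK))(K(IK)I)(I(II(KI)(I(KK))(K(IK)I)))))
  [6] S(I(KI)(I(KK))(K(IK)I)(I(II(KI)(I(KK))(K(IK)I))))(I(II(KI)(I(KK))(K(IK)I))(II(KI)(I(KK))(K(IK)I)(I(II(KI)(I(KK))(K(IK)I)))))
  [7] S(KI(I(KK))(K(IK)I)(I(II(KI)(I(KK))(K(IK)I))))(I(II(KI)(I(KK))(K(IK)I))(II(KI)(I(KK))(K(IK)I)(I(II(KI)(I(KK))(K(IK)I)))))
  [8] S(I(K(IK)I)(I(II(KI)(I(KK))(K(IK)I))))(I(II(KI)(I(KK))(K(IK)I))(II(KI)(I(KK))(K(IK)I)(I(II(KI)(I(KK))(K(IK)I)))))
  [9] S(K(IK)I(I(II(KI)(I(KK))(K(IK)I))))(I(II(KI)(I(KK))(K(IK)I))(II(KI)(I(KK))(K(IK)I)(I(II(KI)(I(KK))(K(IK)I)))))
  [10] S(IK(I(II(KI)(I(KK))(K(IK)I))))(I(II(KI)(I(KK))(K(IK)I))(II(KI)(I(KK))(K(IK)I)(I(II(KI)(I(KK))(K(IK)I)))))
  [11] S(K(I(II(KI)(I(KK))(K(IK)I))))(I(II(KI)(I(KK))(K(IK)I))(II(KI)(I(KK))(K(IK)I)(I(II(KI)(I(KK))(K(IK)I)))))
  [12] S(K(II(KI)(I(KK))(K(IK)I)))(I(II(KI)(I(KK))(K(IK)I))(II(KI)(I(KK))(K(IK)I)(I(II(KI)(I(KK))(K(IK)I)))))
  [13] S(K(I(KI)(I(KK))(K(IK)I)))(I(II(KI)(I(KK))(K(IK)I))(II(KI)(I(KK))(K(IK)I)(I(II(KI)(I(KK))(K(IK)I)))))
  [14] S(K(KI(I(KK))(K(IK)I)))(I(II(KI)(I(KK))(K(IK)I))(II(KI)(I(KK))(K(IK)I)(I(II(KI)(I(KK))(K(IK)I)))))
  [15] S(K(I(K(IK)I)))(I(II(KI)(I(KK))(K(IK)I))(II(KI)(I(KK))(K(IK)I)(I(II(KI)(I(KK))(K(IK)I)))))
  [16] S(K(K(IK)I))(I(II(KI)(I(KK))(K(IK)I))(II(KI)(I(KK))(K(IK)I)(I(II(KI)(I(KK))(K(IK)I)))))
  [17] S(K(IK))(I(II(KI)(I(KK))(K(IK)I))(II(KI)(I(KK))(K(IK)I)(I(II(KI)(I(KK))(K(IK)I)))))
  [18] S(KK)(I(II(KI)(I(KK))(K(IK)I))(II(KI)(I(KK))(K(IK)I)(I(II(KI)(I(KK))(K(IK)I)))))
  [19] S(KK)(II(KI)(I(KK))(K(IK)I)(II(KI)(I(KK))(K(IK)I)(I(II(KI)(I(KK))(K(IK)I)))))
  [20] S(KK)(I(KI)(I(KK))(K(IK)I)(II(KI)(I(KK))(K(IK)I)(I(II(KI)(I(KK))(K(IK)I)))))
  [21] S(KK)(KI(I(KK))(K(IK)I)(II(KI)(I(KK))(K(IK)I)(I(II(KI)(I(KK))(K(IK)I)))))
  [22] S(KK)(I(K(IK)I)(II(KI)(I(KK))(K(IK)I)(I(II(KI)(I(KK))(K(IK)I)))))
  [23] S(KK)(K(IK)I(II(KI)(I(KK))(K(IK)I)(I(II(KI)(I(KK))(K(IK)I)))))
  [24] S(KK)(IK(II(KI)(I(KK))(K(IK)I)(I(II(KI)(I(KK))(K(IK)I)))))
  [25] S(KK)(K(II(KI)(I(KK))(K(IK)I)(I(II(KI)(I(KK))(K(IK)I)))))
  [26] S(KK)(K(I(KI)(I(KK))(K(IK)I)(I(II(KI)(I(KK))(K(IK)I)))))
  [27] S(KK)(K(KI(I(KK))(K(IK)I)(I(II(KI)(I(KK))(K(IK)I)))))
  [28] S(KK)(K(I(K(IK)I)(I(II(KI)(I(KK))(K(IK)I)))))
  [29] S(KK)(K(K(IK)I(I(II(KI)(I(KK))(K(IK)I)))))
  [30] S(KK)(K(IK(I(II(KI)(I(KK))(K(IK)I)))))
  [31] S(KK)(K(K(I(II(KI)(I(KK))(K(IK)I)))))
  [32] S(KK)(K(K(II(KI)(I(KK))(K(IK)I))))
  [33] S(KK)(K(K(I(KI)(I(KK))(K(IK)I))))
  [34] S(KK)(K(K(KI(I(KK))(K(IK)I))))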